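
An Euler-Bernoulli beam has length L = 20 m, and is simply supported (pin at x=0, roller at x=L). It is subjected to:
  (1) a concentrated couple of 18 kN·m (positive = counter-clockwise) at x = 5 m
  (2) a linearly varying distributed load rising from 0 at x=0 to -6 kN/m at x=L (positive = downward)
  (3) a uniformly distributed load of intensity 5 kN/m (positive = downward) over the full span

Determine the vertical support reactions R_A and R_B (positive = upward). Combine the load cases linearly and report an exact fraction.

Load 1 — applied couple M₀=18 kN·m at a=5 m (b=L-a=15):
  R_A = M₀/L = 18/20 = 9/10 kN
  R_B = -M₀/L = -18/20 = -9/10 kN
Load 2 — triangular load w₀=-6 kN/m (0→w₀ over full span):
  R_A = w₀L/6 = (-6)·20/6 = -20 kN
  R_B = w₀L/3 = (-6)·20/3 = -40 kN
Load 3 — uniform load w=5 kN/m over full span:
  R_A = wL/2 = 5·20/2 = 50 kN
  R_B = wL/2 = 5·20/2 = 50 kN
Superposition: R_A = 309/10 kN, R_B = 91/10 kN

R_A = 309/10 kN, R_B = 91/10 kN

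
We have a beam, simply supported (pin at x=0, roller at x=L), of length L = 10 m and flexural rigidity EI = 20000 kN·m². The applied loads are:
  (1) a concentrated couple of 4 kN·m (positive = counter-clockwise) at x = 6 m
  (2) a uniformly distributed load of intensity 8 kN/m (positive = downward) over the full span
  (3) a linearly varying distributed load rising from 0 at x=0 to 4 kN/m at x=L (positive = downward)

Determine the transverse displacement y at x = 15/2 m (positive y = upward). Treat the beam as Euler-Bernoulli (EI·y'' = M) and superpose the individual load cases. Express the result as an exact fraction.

y(15/2) = -360287/7680000 m

Load 1 — applied couple M₀=4 kN·m at a=6 m (b=L-a=4):
  y_1 = (M₀x³/(6L)-M₀(x-a)²/2+C₁x)/EI  [x>a] with C₁=M₀(3b²-L²)/(6L)=-52/15 = (4·(15/2)³/(6·10)-4·((15/2)-6)²/2+(-52/15)·(15/2))/20000 = -19/160000 m
Load 2 — uniform load w=8 kN/m over full span:
  y_2 = -wx(L³-2Lx²+x³)/(24EI) = -8·(15/2)·(10³-2·10·(15/2)²+(15/2)³)/(24·20000) = -19/512 m
Load 3 — triangular load w₀=4 kN/m (0→w₀ over full span):
  y_3 = -w₀x(7L⁴-10L²x²+3x⁴)/(360LEI) = -4·(15/2)·(7·10⁴-10·10²·(15/2)²+3·(15/2)⁴)/(360·10·20000) = -119/12288 m
Superposition: y = Σ y_i = -360287/7680000 m ≈ -0.046912 m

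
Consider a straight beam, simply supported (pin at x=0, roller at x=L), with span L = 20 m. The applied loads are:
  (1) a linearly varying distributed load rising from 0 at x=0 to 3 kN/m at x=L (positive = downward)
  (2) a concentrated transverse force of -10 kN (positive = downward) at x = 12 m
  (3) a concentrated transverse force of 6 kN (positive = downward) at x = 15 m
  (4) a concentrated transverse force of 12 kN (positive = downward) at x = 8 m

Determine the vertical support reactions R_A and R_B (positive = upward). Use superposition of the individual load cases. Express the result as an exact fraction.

R_A = 147/10 kN, R_B = 233/10 kN

Load 1 — triangular load w₀=3 kN/m (0→w₀ over full span):
  R_A = w₀L/6 = 3·20/6 = 10 kN
  R_B = w₀L/3 = 3·20/3 = 20 kN
Load 2 — point force P=-10 kN at a=12 m (b=L-a=8):
  R_A = Pb/L = (-10)·8/20 = -4 kN
  R_B = Pa/L = (-10)·12/20 = -6 kN
Load 3 — point force P=6 kN at a=15 m (b=L-a=5):
  R_A = Pb/L = 6·5/20 = 3/2 kN
  R_B = Pa/L = 6·15/20 = 9/2 kN
Load 4 — point force P=12 kN at a=8 m (b=L-a=12):
  R_A = Pb/L = 12·12/20 = 36/5 kN
  R_B = Pa/L = 12·8/20 = 24/5 kN
Superposition: R_A = 147/10 kN, R_B = 233/10 kN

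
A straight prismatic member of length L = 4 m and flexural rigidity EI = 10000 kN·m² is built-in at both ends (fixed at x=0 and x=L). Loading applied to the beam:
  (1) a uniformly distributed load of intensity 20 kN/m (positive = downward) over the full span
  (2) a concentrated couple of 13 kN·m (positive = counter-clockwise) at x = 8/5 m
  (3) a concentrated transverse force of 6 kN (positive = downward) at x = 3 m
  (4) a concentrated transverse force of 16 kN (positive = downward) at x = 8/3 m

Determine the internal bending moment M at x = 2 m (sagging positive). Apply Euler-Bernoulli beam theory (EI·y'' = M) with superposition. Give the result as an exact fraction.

Load 1 — uniform load w=20 kN/m over full span:
  M_1 = wLx/2 - wL²/12 - wx²/2 = 20·4·2/2 - 20·4²/12 - 20·2²/2 = 40/3 kN·m
Load 2 — applied couple M₀=13 kN·m at a=8/5 m (b=L-a=12/5):
  M_2 = R_Ax - M_A - M₀  [x>a] with R_A=117/25, M_A=39/25 = (117/25)·2 - (39/25) - 13 = -26/5 kN·m
Load 3 — point force P=6 kN at a=3 m (b=L-a=1):
  M_3 = Pb²(3a+b)x/L³ - Pab²/L²  [x≤a] = 6·1²·(3·3+1)·2/4³ - 6·3·1²/4² = 3/4 kN·m
Load 4 — point force P=16 kN at a=8/3 m (b=L-a=4/3):
  M_4 = Pb²(3a+b)x/L³ - Pab²/L²  [x≤a] = 16·(4/3)²·(3·(8/3)+(4/3))·2/4³ - 16·(8/3)·(4/3)²/4² = 32/9 kN·m
Superposition: M = Σ M_i = 2239/180 kN·m ≈ 12.438889 kN·m

M(2) = 2239/180 kN·m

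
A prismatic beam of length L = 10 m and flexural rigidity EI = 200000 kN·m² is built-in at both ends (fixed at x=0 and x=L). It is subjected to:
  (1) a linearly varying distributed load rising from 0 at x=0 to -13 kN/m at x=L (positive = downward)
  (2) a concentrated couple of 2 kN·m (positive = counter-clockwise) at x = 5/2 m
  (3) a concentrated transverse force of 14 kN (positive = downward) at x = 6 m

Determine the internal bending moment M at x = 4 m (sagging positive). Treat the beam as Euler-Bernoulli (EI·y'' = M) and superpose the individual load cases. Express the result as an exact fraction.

M(4) = -15253/1000 kN·m

Load 1 — triangular load w₀=-13 kN/m (0→w₀ over full span):
  M_1 = 3w₀Lx/20 - w₀L²/30 - w₀x³/(6L) = 3·(-13)·10·4/20 - (-13)·10²/30 - (-13)·4³/(6·10) = -104/5 kN·m
Load 2 — applied couple M₀=2 kN·m at a=5/2 m (b=L-a=15/2):
  M_2 = R_Ax - M_A - M₀  [x>a] with R_A=9/40, M_A=-3/8 = (9/40)·4 - (-3/8) - 2 = -29/40 kN·m
Load 3 — point force P=14 kN at a=6 m (b=L-a=4):
  M_3 = Pb²(3a+b)x/L³ - Pab²/L²  [x≤a] = 14·4²·(3·6+4)·4/10³ - 14·6·4²/10² = 784/125 kN·m
Superposition: M = Σ M_i = -15253/1000 kN·m ≈ -15.253000 kN·m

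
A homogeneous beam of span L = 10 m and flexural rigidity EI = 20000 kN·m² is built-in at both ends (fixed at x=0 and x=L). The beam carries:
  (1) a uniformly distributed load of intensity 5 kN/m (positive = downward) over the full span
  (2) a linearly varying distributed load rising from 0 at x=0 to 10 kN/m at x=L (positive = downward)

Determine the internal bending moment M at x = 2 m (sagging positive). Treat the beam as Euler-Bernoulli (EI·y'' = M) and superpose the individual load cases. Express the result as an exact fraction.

Load 1 — uniform load w=5 kN/m over full span:
  M_1 = wLx/2 - wL²/12 - wx²/2 = 5·10·2/2 - 5·10²/12 - 5·2²/2 = -5/3 kN·m
Load 2 — triangular load w₀=10 kN/m (0→w₀ over full span):
  M_2 = 3w₀Lx/20 - w₀L²/30 - w₀x³/(6L) = 3·10·10·2/20 - 10·10²/30 - 10·2³/(6·10) = -14/3 kN·m
Superposition: M = Σ M_i = -19/3 kN·m ≈ -6.333333 kN·m

M(2) = -19/3 kN·m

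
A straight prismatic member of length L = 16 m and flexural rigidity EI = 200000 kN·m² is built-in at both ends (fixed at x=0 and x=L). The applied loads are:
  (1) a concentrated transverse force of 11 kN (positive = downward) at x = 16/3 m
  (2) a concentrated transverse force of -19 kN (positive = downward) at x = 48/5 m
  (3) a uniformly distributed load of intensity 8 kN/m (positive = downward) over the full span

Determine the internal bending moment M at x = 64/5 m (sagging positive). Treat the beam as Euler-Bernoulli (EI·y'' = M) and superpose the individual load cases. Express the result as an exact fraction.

Load 1 — point force P=11 kN at a=16/3 m (b=L-a=32/3):
  M_1 = Pa²(a+3b)(L-x)/L³ - Pa²b/L²  [x>a] = 11·(16/3)²·((16/3)+3·(32/3))·(16-(64/5))/16³ - 11·(16/3)²·(32/3)/16² = -176/45 kN·m
Load 2 — point force P=-19 kN at a=48/5 m (b=L-a=32/5):
  M_2 = Pa²(a+3b)(L-x)/L³ - Pa²b/L²  [x>a] = (-19)·(48/5)²·((48/5)+3·(32/5))·(16-(64/5))/16³ - (-19)·(48/5)²·(32/5)/16² = 2736/625 kN·m
Load 3 — uniform load w=8 kN/m over full span:
  M_3 = wLx/2 - wL²/12 - wx²/2 = 8·16·(64/5)/2 - 8·16²/12 - 8·(64/5)²/2 = -512/75 kN·m
Superposition: M = Σ M_i = -35776/5625 kN·m ≈ -6.360178 kN·m

M(64/5) = -35776/5625 kN·m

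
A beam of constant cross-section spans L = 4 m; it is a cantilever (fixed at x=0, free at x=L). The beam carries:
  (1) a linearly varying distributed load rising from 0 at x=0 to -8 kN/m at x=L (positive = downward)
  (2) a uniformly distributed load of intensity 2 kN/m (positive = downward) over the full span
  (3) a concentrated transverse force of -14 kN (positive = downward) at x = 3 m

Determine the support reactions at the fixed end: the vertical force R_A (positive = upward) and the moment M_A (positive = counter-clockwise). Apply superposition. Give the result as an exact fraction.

R_A = -22 kN, M_A = -206/3 kN·m

Load 1 — triangular load w₀=-8 kN/m (0→w₀ over full span):
  R_A = w₀L/2 = (-8)·4/2 = -16 kN
  M_A = w₀L²/3 = (-8)·4²/3 = -128/3 kN·m
Load 2 — uniform load w=2 kN/m over full span:
  R_A = wL = 2·4 = 8 kN
  M_A = wL²/2 = 2·4²/2 = 16 kN·m
Load 3 — point force P=-14 kN at a=3 m (b=L-a=1):
  R_A = P = (-14) = -14 kN
  M_A = Pa = (-14)·3 = -42 kN·m
Superposition: R_A = -22 kN, M_A = -206/3 kN·m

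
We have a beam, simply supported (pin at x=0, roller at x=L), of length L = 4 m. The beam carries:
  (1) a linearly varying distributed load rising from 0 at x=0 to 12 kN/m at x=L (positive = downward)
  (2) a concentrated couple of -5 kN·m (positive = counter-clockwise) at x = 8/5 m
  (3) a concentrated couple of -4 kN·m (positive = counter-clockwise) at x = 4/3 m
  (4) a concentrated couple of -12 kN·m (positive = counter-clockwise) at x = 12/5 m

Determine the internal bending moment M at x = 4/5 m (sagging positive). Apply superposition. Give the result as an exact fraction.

Load 1 — triangular load w₀=12 kN/m (0→w₀ over full span):
  M_1 = w₀Lx/6 - w₀x³/(6L) = 12·4·(4/5)/6 - 12·(4/5)³/(6·4) = 768/125 kN·m
Load 2 — applied couple M₀=-5 kN·m at a=8/5 m (b=L-a=12/5):
  M_2 = M₀x/L  [x≤a] = (-5)·(4/5)/4 = -1 kN·m
Load 3 — applied couple M₀=-4 kN·m at a=4/3 m (b=L-a=8/3):
  M_3 = M₀x/L  [x≤a] = (-4)·(4/5)/4 = -4/5 kN·m
Load 4 — applied couple M₀=-12 kN·m at a=12/5 m (b=L-a=8/5):
  M_4 = M₀x/L  [x≤a] = (-12)·(4/5)/4 = -12/5 kN·m
Superposition: M = Σ M_i = 243/125 kN·m ≈ 1.944000 kN·m

M(4/5) = 243/125 kN·m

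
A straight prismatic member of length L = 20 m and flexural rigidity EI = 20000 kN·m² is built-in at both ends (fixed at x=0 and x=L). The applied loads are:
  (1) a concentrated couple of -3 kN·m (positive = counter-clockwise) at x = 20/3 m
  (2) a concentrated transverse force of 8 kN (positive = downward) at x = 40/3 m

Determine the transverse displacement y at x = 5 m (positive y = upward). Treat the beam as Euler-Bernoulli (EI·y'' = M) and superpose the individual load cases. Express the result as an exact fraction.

y(5) = -707/129600 m

Load 1 — applied couple M₀=-3 kN·m at a=20/3 m (b=L-a=40/3):
  y_1 = (R_Ax³/6 - M_Ax²/2)/EI  [x≤a] with R_A=-1/5, M_A=0 = ((-1/5)·5³/6 - 0·5²/2)/20000 = -1/4800 m
Load 2 — point force P=8 kN at a=40/3 m (b=L-a=20/3):
  y_2 = -Pb²x²(3aL-(3a+b)x)/(6L³EI)  [x≤a] = -8·(20/3)²·5²·(3·(40/3)·20-(3·(40/3)+(20/3))·5)/(6·20³·20000) = -17/3240 m
Superposition: y = Σ y_i = -707/129600 m ≈ -0.005455 m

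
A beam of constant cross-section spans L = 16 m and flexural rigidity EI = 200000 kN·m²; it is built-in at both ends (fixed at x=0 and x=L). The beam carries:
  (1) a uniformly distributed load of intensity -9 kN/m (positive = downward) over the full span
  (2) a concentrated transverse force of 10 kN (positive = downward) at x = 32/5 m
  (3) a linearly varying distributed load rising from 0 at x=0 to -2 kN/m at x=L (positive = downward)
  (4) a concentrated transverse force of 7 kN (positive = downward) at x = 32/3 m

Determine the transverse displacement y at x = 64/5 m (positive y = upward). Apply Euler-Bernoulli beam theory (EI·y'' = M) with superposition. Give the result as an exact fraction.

Load 1 — uniform load w=-9 kN/m over full span:
  y_1 = -wx²(L-x)²/(24EI) = -(-9)·(64/5)²·(16-(64/5))²/(24·200000) = 6144/1953125 m
Load 2 — point force P=10 kN at a=32/5 m (b=L-a=48/5):
  y_2 = -Pa²(L-x)²(3bL-(3b+a)(L-x))/(6L³EI)  [x>a] = -10·(32/5)²·(16-(64/5))²·(3·(48/5)·16-(3·(48/5)+(32/5))·(16-(64/5)))/(6·16³·200000) = -8704/29296875 m
Load 3 — triangular load w₀=-2 kN/m (0→w₀ over full span):
  y_3 = -w₀x²(L-x)²(x+2L)/(120LEI) = -(-2)·(64/5)²·(16-(64/5))²·((64/5)+2·16)/(120·16·200000) = 57344/146484375 m
Load 4 — point force P=7 kN at a=32/3 m (b=L-a=16/3):
  y_4 = -Pa²(L-x)²(3bL-(3b+a)(L-x))/(6L³EI)  [x>a] = -7·(32/3)²·(16-(64/5))²·(3·(16/3)·16-(3·(16/3)+(32/3))·(16-(64/5)))/(6·16³·200000) = -1792/6328125 m
Superposition: y = Σ y_i = 11694848/3955078125 m ≈ 0.002957 m

y(64/5) = 11694848/3955078125 m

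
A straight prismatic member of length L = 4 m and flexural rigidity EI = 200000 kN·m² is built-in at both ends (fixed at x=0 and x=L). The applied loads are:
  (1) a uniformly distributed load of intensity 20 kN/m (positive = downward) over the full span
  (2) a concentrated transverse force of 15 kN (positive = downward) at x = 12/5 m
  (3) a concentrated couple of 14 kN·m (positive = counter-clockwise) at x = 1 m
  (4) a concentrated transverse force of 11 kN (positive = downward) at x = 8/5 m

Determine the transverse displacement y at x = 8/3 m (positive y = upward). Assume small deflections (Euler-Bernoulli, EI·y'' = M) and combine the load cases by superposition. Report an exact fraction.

y(8/3) = -433349/6075000000 m

Load 1 — uniform load w=20 kN/m over full span:
  y_1 = -wx²(L-x)²/(24EI) = -20·(8/3)²·(4-(8/3))²/(24·200000) = -8/151875 m
Load 2 — point force P=15 kN at a=12/5 m (b=L-a=8/5):
  y_2 = -Pa²(L-x)²(3bL-(3b+a)(L-x))/(6L³EI)  [x>a] = -15·(12/5)²·(4-(8/3))²·(3·(8/5)·4-(3·(8/5)+(12/5))·(4-(8/3)))/(6·4³·200000) = -3/156250 m
Load 3 — applied couple M₀=14 kN·m at a=1 m (b=L-a=3):
  y_3 = (R_Ax³/6 - M_Ax²/2 - M₀(x-a)²/2)/EI  [x>a] with R_A=63/16, M_A=-21/8 = ((63/16)·(8/3)³/6 - (-21/8)·(8/3)²/2 - 14·((8/3)-1)²/2)/200000 = 7/600000 m
Load 4 — point force P=11 kN at a=8/5 m (b=L-a=12/5):
  y_4 = -Pa²(L-x)²(3bL-(3b+a)(L-x))/(6L³EI)  [x>a] = -11·(8/5)²·(4-(8/3))²·(3·(12/5)·4-(3·(12/5)+(8/5))·(4-(8/3)))/(6·4³·200000) = -352/31640625 m
Superposition: y = Σ y_i = -433349/6075000000 m ≈ -0.000071 m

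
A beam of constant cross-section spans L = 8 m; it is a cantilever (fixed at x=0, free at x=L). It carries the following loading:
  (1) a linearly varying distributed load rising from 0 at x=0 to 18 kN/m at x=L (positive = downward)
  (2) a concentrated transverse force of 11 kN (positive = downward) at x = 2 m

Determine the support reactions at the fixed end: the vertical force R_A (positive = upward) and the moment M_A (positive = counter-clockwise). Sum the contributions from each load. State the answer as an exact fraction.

R_A = 83 kN, M_A = 406 kN·m

Load 1 — triangular load w₀=18 kN/m (0→w₀ over full span):
  R_A = w₀L/2 = 18·8/2 = 72 kN
  M_A = w₀L²/3 = 18·8²/3 = 384 kN·m
Load 2 — point force P=11 kN at a=2 m (b=L-a=6):
  R_A = P = 11 kN
  M_A = Pa = 11·2 = 22 kN·m
Superposition: R_A = 83 kN, M_A = 406 kN·m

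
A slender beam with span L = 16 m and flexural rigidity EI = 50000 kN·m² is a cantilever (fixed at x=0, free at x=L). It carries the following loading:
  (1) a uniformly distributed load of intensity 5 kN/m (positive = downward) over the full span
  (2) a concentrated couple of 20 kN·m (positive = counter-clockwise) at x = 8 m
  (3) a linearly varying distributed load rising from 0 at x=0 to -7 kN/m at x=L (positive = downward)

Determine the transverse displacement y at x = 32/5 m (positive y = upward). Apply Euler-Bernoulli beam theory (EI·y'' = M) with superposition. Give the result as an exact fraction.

Load 1 — uniform load w=5 kN/m over full span:
  y_1 = -wx²(x²-4Lx+6L²)/(24EI) = -5·(32/5)²·((32/5)²-4·16·(32/5)+6·16²)/(24·50000) = -77824/390625 m
Load 2 — applied couple M₀=20 kN·m at a=8 m (b=L-a=8):
  y_2 = M₀x²/(2EI)  [x≤a] = 20·(32/5)²/(2·50000) = 128/15625 m
Load 3 — triangular load w₀=-7 kN/m (0→w₀ over full span):
  y_3 = (w₀Lx³/12-w₀L²x²/6-w₀x⁵/(120L))/EI = ((-7)·16·(32/5)³/12-(-7)·16²·(32/5)²/6-(-7)·(32/5)⁵/(120·16))/50000 = 28786688/146484375 m
Superposition: y = Σ y_i = 802688/146484375 m ≈ 0.005480 m

y(32/5) = 802688/146484375 m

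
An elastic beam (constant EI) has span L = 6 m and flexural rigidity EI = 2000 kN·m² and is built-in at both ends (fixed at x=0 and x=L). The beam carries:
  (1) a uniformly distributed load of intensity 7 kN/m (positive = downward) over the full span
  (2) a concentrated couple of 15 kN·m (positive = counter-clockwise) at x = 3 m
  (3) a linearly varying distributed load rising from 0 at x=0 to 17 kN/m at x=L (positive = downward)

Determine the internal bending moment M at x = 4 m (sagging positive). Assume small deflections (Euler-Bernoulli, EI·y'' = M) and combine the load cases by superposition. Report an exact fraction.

M(4) = 2489/180 kN·m

Load 1 — uniform load w=7 kN/m over full span:
  M_1 = wLx/2 - wL²/12 - wx²/2 = 7·6·4/2 - 7·6²/12 - 7·4²/2 = 7 kN·m
Load 2 — applied couple M₀=15 kN·m at a=3 m (b=L-a=3):
  M_2 = R_Ax - M_A - M₀  [x>a] with R_A=15/4, M_A=15/4 = (15/4)·4 - (15/4) - 15 = -15/4 kN·m
Load 3 — triangular load w₀=17 kN/m (0→w₀ over full span):
  M_3 = 3w₀Lx/20 - w₀L²/30 - w₀x³/(6L) = 3·17·6·4/20 - 17·6²/30 - 17·4³/(6·6) = 476/45 kN·m
Superposition: M = Σ M_i = 2489/180 kN·m ≈ 13.827778 kN·m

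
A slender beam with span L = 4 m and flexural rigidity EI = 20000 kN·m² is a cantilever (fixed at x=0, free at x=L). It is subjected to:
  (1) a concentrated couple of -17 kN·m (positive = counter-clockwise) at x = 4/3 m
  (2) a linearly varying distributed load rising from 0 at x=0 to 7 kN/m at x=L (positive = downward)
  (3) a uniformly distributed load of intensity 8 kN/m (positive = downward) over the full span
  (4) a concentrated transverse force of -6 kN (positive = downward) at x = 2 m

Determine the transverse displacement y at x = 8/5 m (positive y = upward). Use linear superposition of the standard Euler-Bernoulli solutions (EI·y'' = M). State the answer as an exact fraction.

Load 1 — applied couple M₀=-17 kN·m at a=4/3 m (b=L-a=8/3):
  y_1 = M₀a(2x-a)/(2EI)  [x>a] = (-17)·(4/3)·(2·(8/5)-(4/3))/(2·20000) = -119/112500 m
Load 2 — triangular load w₀=7 kN/m (0→w₀ over full span):
  y_2 = (w₀Lx³/12-w₀L²x²/6-w₀x⁵/(120L))/EI = (7·4·(8/5)³/12-7·4²·(8/5)²/6-7·(8/5)⁵/(120·4))/20000 = -56224/29296875 m
Load 3 — uniform load w=8 kN/m over full span:
  y_3 = -wx²(x²-4Lx+6L²)/(24EI) = -8·(8/5)²·((8/5)²-4·4·(8/5)+6·4²)/(24·20000) = -1216/390625 m
Load 4 — point force P=-6 kN at a=2 m (b=L-a=2):
  y_4 = -Px²(3a-x)/(6EI)  [x≤a] = -(-6)·(8/5)²·(3·2-(8/5))/(6·20000) = 44/78125 m
Superposition: y = Σ y_i = -1942963/351562500 m ≈ -0.005527 m

y(8/5) = -1942963/351562500 m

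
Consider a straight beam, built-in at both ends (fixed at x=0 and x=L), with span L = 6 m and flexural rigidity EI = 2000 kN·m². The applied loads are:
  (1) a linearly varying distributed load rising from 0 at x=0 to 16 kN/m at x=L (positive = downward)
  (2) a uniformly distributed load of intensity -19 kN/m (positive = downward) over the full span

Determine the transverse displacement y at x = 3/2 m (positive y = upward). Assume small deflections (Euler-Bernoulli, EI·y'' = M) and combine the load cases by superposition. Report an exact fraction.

Load 1 — triangular load w₀=16 kN/m (0→w₀ over full span):
  y_1 = -w₀x²(L-x)²(x+2L)/(120LEI) = -16·(3/2)²·(6-(3/2))²·((3/2)+2·6)/(120·6·2000) = -2187/320000 m
Load 2 — uniform load w=-19 kN/m over full span:
  y_2 = -wx²(L-x)²/(24EI) = -(-19)·(3/2)²·(6-(3/2))²/(24·2000) = 4617/256000 m
Superposition: y = Σ y_i = 14337/1280000 m ≈ 0.011201 m

y(3/2) = 14337/1280000 m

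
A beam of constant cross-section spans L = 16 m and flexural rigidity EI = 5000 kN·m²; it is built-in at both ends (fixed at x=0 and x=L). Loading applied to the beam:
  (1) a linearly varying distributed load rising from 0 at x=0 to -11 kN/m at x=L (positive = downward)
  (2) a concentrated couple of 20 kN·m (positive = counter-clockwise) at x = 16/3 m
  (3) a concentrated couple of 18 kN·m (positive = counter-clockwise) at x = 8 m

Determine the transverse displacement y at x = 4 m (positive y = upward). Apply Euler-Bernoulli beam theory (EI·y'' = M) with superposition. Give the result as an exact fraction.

Load 1 — triangular load w₀=-11 kN/m (0→w₀ over full span):
  y_1 = -w₀x²(L-x)²(x+2L)/(120LEI) = -(-11)·4²·(16-4)²·(4+2·16)/(120·16·5000) = 297/3125 m
Load 2 — applied couple M₀=20 kN·m at a=16/3 m (b=L-a=32/3):
  y_2 = (R_Ax³/6 - M_Ax²/2)/EI  [x≤a] with R_A=5/3, M_A=0 = ((5/3)·4³/6 - 0·4²/2)/5000 = 4/1125 m
Load 3 — applied couple M₀=18 kN·m at a=8 m (b=L-a=8):
  y_3 = (R_Ax³/6 - M_Ax²/2)/EI  [x≤a] with R_A=27/16, M_A=9/2 = ((27/16)·4³/6 - (9/2)·4²/2)/5000 = -9/2500 m
Superposition: y = Σ y_i = 10687/112500 m ≈ 0.094996 m

y(4) = 10687/112500 m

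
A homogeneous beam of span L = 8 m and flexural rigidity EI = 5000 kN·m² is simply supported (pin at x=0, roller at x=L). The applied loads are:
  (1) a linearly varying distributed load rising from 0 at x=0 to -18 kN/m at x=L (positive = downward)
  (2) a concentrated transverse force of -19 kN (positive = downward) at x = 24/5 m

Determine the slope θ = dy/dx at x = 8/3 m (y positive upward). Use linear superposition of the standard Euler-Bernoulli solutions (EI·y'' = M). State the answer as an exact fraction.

Load 1 — triangular load w₀=-18 kN/m (0→w₀ over full span):
  θ_1 = -w₀(7L⁴-30L²x²+15x⁴)/(360LEI) = -(-18)·(7·8⁴-30·8²·(8/3)²+15·(8/3)⁴)/(360·8·5000) = 1664/84375 rad
Load 2 — point force P=-19 kN at a=24/5 m (b=L-a=16/5):
  θ_2 = -Pb(L²-b²-3x²)/(6LEI)  [x≤a] = -(-19)·(16/5)·(8²-(16/5)²-3·(8/3)²)/(6·8·5000) = 5776/703125 rad
Superposition: θ = Σ θ_i = 58928/2109375 rad ≈ 0.027936 rad

θ(8/3) = 58928/2109375 rad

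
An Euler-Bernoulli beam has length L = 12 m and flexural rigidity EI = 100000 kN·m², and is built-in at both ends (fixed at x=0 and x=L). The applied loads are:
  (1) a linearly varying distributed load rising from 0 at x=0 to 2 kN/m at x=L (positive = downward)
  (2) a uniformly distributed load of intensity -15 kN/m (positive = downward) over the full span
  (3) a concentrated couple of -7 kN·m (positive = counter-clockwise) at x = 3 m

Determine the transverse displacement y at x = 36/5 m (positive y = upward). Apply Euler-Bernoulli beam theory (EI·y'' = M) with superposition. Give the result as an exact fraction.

y(36/5) = 5325273/781250000 m

Load 1 — triangular load w₀=2 kN/m (0→w₀ over full span):
  y_1 = -w₀x²(L-x)²(x+2L)/(120LEI) = -2·(36/5)²·(12-(36/5))²·((36/5)+2·12)/(120·12·100000) = -25272/48828125 m
Load 2 — uniform load w=-15 kN/m over full span:
  y_2 = -wx²(L-x)²/(24EI) = -(-15)·(36/5)²·(12-(36/5))²/(24·100000) = 2916/390625 m
Load 3 — applied couple M₀=-7 kN·m at a=3 m (b=L-a=9):
  y_3 = (R_Ax³/6 - M_Ax²/2 - M₀(x-a)²/2)/EI  [x>a] with R_A=-21/32, M_A=21/16 = ((-21/32)·(36/5)³/6 - (21/16)·(36/5)²/2 - (-7)·((36/5)-3)²/2)/100000 = -819/6250000 m
Superposition: y = Σ y_i = 5325273/781250000 m ≈ 0.006816 m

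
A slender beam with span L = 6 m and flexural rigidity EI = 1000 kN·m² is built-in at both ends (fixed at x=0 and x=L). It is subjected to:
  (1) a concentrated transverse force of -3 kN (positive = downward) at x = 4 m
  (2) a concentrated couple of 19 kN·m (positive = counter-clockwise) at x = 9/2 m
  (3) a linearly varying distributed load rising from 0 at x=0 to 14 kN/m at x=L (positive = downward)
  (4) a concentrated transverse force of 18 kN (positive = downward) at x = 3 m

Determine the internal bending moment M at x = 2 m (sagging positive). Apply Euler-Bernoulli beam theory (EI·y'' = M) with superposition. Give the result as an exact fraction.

Load 1 — point force P=-3 kN at a=4 m (b=L-a=2):
  M_1 = Pb²(3a+b)x/L³ - Pab²/L²  [x≤a] = (-3)·2²·(3·4+2)·2/6³ - (-3)·4·2²/6² = -2/9 kN·m
Load 2 — applied couple M₀=19 kN·m at a=9/2 m (b=L-a=3/2):
  M_2 = R_Ax - M_A  [x≤a] with R_A=57/16, M_A=95/16 = (57/16)·2 - (95/16) = 19/16 kN·m
Load 3 — triangular load w₀=14 kN/m (0→w₀ over full span):
  M_3 = 3w₀Lx/20 - w₀L²/30 - w₀x³/(6L) = 3·14·6·2/20 - 14·6²/30 - 14·2³/(6·6) = 238/45 kN·m
Load 4 — point force P=18 kN at a=3 m (b=L-a=3):
  M_4 = Pb²(3a+b)x/L³ - Pab²/L²  [x≤a] = 18·3²·(3·3+3)·2/6³ - 18·3·3²/6² = 9/2 kN·m
Superposition: M = Σ M_i = 2581/240 kN·m ≈ 10.754167 kN·m

M(2) = 2581/240 kN·m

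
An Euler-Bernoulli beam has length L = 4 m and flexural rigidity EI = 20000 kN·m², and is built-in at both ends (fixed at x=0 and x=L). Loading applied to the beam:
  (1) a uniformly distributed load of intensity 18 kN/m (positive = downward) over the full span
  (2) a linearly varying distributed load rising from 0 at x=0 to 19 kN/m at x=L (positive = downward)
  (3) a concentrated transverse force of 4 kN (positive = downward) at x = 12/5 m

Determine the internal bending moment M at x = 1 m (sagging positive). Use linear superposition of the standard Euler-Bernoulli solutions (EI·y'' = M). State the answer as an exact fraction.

Load 1 — uniform load w=18 kN/m over full span:
  M_1 = wLx/2 - wL²/12 - wx²/2 = 18·4·1/2 - 18·4²/12 - 18·1²/2 = 3 kN·m
Load 2 — triangular load w₀=19 kN/m (0→w₀ over full span):
  M_2 = 3w₀Lx/20 - w₀L²/30 - w₀x³/(6L) = 3·19·4·1/20 - 19·4²/30 - 19·1³/(6·4) = 19/40 kN·m
Load 3 — point force P=4 kN at a=12/5 m (b=L-a=8/5):
  M_3 = Pb²(3a+b)x/L³ - Pab²/L²  [x≤a] = 4·(8/5)²·(3·(12/5)+(8/5))·1/4³ - 4·(12/5)·(8/5)²/4² = -16/125 kN·m
Superposition: M = Σ M_i = 3347/1000 kN·m ≈ 3.347000 kN·m

M(1) = 3347/1000 kN·m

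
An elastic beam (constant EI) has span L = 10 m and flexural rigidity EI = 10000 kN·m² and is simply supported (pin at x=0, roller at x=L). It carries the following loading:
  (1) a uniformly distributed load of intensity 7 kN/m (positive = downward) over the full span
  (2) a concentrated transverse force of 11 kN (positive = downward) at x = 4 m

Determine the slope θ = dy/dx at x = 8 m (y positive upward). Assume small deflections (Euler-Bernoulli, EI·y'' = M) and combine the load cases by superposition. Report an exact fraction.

θ(8) = 1419/50000 rad

Load 1 — uniform load w=7 kN/m over full span:
  θ_1 = -w(L³-6Lx²+4x³)/(24EI) = -7·(10³-6·10·8²+4·8³)/(24·10000) = 231/10000 rad
Load 2 — point force P=11 kN at a=4 m (b=L-a=6):
  θ_2 = -Pa(2L²-6Lx+3x²+a²)/(6LEI)  [x>a] = -11·4·(2·10²-6·10·8+3·8²+4²)/(6·10·10000) = 33/6250 rad
Superposition: θ = Σ θ_i = 1419/50000 rad ≈ 0.028380 rad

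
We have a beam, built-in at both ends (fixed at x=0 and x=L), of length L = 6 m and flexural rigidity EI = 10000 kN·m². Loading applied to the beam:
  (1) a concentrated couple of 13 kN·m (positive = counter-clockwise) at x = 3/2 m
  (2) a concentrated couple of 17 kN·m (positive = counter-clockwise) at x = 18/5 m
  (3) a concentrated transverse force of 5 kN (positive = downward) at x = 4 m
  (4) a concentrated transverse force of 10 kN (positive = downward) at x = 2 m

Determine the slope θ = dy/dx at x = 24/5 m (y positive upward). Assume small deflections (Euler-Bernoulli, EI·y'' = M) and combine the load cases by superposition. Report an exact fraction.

θ(24/5) = 821/2343750 rad

Load 1 — applied couple M₀=13 kN·m at a=3/2 m (b=L-a=9/2):
  θ_1 = (R_Ax²/2 - M_Ax - M₀(x-a))/EI  [x>a] with R_A=39/16, M_A=-39/16 = ((39/16)·(24/5)²/2 - (-39/16)·(24/5) - 13·((24/5)-(3/2)))/10000 = -39/125000 rad
Load 2 — applied couple M₀=17 kN·m at a=18/5 m (b=L-a=12/5):
  θ_2 = (R_Ax²/2 - M_Ax - M₀(x-a))/EI  [x>a] with R_A=102/25, M_A=136/25 = ((102/25)·(24/5)²/2 - (136/25)·(24/5) - 17·((24/5)-(18/5)))/10000 = 153/3125000 rad
Load 3 — point force P=5 kN at a=4 m (b=L-a=2):
  θ_3 = Pa²(L-x)(2bL-(3b+a)(L-x))/(2L³EI)  [x>a] = 5·4²·(6-(24/5))·(2·2·6-(3·2+4)·(6-(24/5)))/(2·6³·10000) = 1/3750 rad
Load 4 — point force P=10 kN at a=2 m (b=L-a=4):
  θ_4 = Pa²(L-x)(2bL-(3b+a)(L-x))/(2L³EI)  [x>a] = 10·2²·(6-(24/5))·(2·4·6-(3·4+2)·(6-(24/5)))/(2·6³·10000) = 13/37500 rad
Superposition: θ = Σ θ_i = 821/2343750 rad ≈ 0.000350 rad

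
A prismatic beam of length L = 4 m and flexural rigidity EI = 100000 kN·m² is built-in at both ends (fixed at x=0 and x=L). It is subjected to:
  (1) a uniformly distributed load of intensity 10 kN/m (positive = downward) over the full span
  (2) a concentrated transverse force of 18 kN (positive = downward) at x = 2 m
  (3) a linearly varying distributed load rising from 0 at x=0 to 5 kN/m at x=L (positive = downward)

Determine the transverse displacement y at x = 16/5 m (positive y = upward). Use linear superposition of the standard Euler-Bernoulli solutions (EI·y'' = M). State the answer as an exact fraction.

y(16/5) = -6571/117187500 m

Load 1 — uniform load w=10 kN/m over full span:
  y_1 = -wx²(L-x)²/(24EI) = -10·(16/5)²·(4-(16/5))²/(24·100000) = -32/1171875 m
Load 2 — point force P=18 kN at a=2 m (b=L-a=2):
  y_2 = -Pa²(L-x)²(3bL-(3b+a)(L-x))/(6L³EI)  [x>a] = -18·2²·(4-(16/5))²·(3·2·4-(3·2+2)·(4-(16/5)))/(6·4³·100000) = -33/1562500 m
Load 3 — triangular load w₀=5 kN/m (0→w₀ over full span):
  y_3 = -w₀x²(L-x)²(x+2L)/(120LEI) = -5·(16/5)²·(4-(16/5))²·((16/5)+2·4)/(120·4·100000) = -224/29296875 m
Superposition: y = Σ y_i = -6571/117187500 m ≈ -0.000056 m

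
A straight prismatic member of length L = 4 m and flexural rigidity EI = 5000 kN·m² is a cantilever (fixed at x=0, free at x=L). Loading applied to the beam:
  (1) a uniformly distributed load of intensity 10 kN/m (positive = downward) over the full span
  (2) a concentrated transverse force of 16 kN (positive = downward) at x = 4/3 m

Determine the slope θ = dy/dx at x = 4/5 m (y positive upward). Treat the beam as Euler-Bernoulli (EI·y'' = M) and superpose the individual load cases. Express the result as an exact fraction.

Load 1 — uniform load w=10 kN/m over full span:
  θ_1 = -wx(x²-3Lx+3L²)/(6EI) = -10·(4/5)·((4/5)²-3·4·(4/5)+3·4²)/(6·5000) = -488/46875 rad
Load 2 — point force P=16 kN at a=4/3 m (b=L-a=8/3):
  θ_2 = -Px(2a-x)/(2EI)  [x≤a] = -16·(4/5)·(2·(4/3)-(4/5))/(2·5000) = -112/46875 rad
Superposition: θ = Σ θ_i = -8/625 rad ≈ -0.012800 rad

θ(4/5) = -8/625 rad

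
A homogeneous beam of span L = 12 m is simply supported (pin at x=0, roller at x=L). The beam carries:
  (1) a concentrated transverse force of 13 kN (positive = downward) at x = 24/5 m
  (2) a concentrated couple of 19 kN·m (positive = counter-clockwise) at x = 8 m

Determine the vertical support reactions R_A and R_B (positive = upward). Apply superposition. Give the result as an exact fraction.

R_A = 563/60 kN, R_B = 217/60 kN

Load 1 — point force P=13 kN at a=24/5 m (b=L-a=36/5):
  R_A = Pb/L = 13·(36/5)/12 = 39/5 kN
  R_B = Pa/L = 13·(24/5)/12 = 26/5 kN
Load 2 — applied couple M₀=19 kN·m at a=8 m (b=L-a=4):
  R_A = M₀/L = 19/12 kN
  R_B = -M₀/L = -19/12 kN
Superposition: R_A = 563/60 kN, R_B = 217/60 kN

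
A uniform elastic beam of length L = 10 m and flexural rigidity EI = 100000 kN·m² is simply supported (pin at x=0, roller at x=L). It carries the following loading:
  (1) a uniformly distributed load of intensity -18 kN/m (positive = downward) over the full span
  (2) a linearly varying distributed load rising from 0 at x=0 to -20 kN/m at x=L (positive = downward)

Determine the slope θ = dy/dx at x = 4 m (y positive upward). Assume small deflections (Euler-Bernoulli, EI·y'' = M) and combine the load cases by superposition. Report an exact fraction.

θ(4) = 329/90000 rad

Load 1 — uniform load w=-18 kN/m over full span:
  θ_1 = -w(L³-6Lx²+4x³)/(24EI) = -(-18)·(10³-6·10·4²+4·4³)/(24·100000) = 111/50000 rad
Load 2 — triangular load w₀=-20 kN/m (0→w₀ over full span):
  θ_2 = -w₀(7L⁴-30L²x²+15x⁴)/(360LEI) = -(-20)·(7·10⁴-30·10²·4²+15·4⁴)/(360·10·100000) = 323/225000 rad
Superposition: θ = Σ θ_i = 329/90000 rad ≈ 0.003656 rad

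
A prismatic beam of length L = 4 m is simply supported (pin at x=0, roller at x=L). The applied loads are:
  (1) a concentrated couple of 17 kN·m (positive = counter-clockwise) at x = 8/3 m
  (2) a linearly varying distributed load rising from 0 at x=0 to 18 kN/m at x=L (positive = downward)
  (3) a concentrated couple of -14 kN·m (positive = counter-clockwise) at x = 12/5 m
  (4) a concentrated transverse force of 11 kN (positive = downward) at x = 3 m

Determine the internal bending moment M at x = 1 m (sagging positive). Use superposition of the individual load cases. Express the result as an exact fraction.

M(1) = 59/4 kN·m

Load 1 — applied couple M₀=17 kN·m at a=8/3 m (b=L-a=4/3):
  M_1 = M₀x/L  [x≤a] = 17·1/4 = 17/4 kN·m
Load 2 — triangular load w₀=18 kN/m (0→w₀ over full span):
  M_2 = w₀Lx/6 - w₀x³/(6L) = 18·4·1/6 - 18·1³/(6·4) = 45/4 kN·m
Load 3 — applied couple M₀=-14 kN·m at a=12/5 m (b=L-a=8/5):
  M_3 = M₀x/L  [x≤a] = (-14)·1/4 = -7/2 kN·m
Load 4 — point force P=11 kN at a=3 m (b=L-a=1):
  M_4 = Pbx/L  [x≤a] = 11·1·1/4 = 11/4 kN·m
Superposition: M = Σ M_i = 59/4 kN·m ≈ 14.750000 kN·m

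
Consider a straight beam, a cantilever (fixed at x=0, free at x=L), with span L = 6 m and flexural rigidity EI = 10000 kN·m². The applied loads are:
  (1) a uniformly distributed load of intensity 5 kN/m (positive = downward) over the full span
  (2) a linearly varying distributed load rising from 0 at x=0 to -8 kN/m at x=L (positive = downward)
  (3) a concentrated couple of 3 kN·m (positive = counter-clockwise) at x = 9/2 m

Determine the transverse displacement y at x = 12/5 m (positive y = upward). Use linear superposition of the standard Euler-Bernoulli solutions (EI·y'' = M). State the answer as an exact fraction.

y(12/5) = 65853/19531250 m

Load 1 — uniform load w=5 kN/m over full span:
  y_1 = -wx²(x²-4Lx+6L²)/(24EI) = -5·(12/5)²·((12/5)²-4·6·(12/5)+6·6²)/(24·10000) = -1539/78125 m
Load 2 — triangular load w₀=-8 kN/m (0→w₀ over full span):
  y_2 = (w₀Lx³/12-w₀L²x²/6-w₀x⁵/(120L))/EI = ((-8)·6·(12/5)³/12-(-8)·6²·(12/5)²/6-(-8)·(12/5)⁵/(120·6))/10000 = 216864/9765625 m
Load 3 — applied couple M₀=3 kN·m at a=9/2 m (b=L-a=3/2):
  y_3 = M₀x²/(2EI)  [x≤a] = 3·(12/5)²/(2·10000) = 27/31250 m
Superposition: y = Σ y_i = 65853/19531250 m ≈ 0.003372 m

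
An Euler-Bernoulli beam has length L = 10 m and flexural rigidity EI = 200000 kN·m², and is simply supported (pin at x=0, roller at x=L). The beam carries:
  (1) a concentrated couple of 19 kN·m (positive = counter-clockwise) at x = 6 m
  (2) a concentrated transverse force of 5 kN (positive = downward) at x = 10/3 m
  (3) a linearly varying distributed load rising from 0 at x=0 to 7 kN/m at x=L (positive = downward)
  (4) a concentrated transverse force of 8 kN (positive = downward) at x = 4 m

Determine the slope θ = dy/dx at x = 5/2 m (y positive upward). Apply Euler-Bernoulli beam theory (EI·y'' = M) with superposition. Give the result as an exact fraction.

θ(5/2) = -3483001/4147200000 rad

Load 1 — applied couple M₀=19 kN·m at a=6 m (b=L-a=4):
  θ_1 = (M₀x²/(2L)+C₁)/EI  [x≤a] with C₁=M₀(3b²-L²)/(6L)=-247/15 = (19·(5/2)²/(2·10)+(-247/15))/200000 = -2527/48000000 rad
Load 2 — point force P=5 kN at a=10/3 m (b=L-a=20/3):
  θ_2 = -Pb(L²-b²-3x²)/(6LEI)  [x≤a] = -5·(20/3)·(10²-(20/3)²-3·(5/2)²)/(6·10·200000) = -53/518400 rad
Load 3 — triangular load w₀=7 kN/m (0→w₀ over full span):
  θ_3 = -w₀(7L⁴-30L²x²+15x⁴)/(360LEI) = -7·(7·10⁴-30·10²·(5/2)²+15·(5/2)⁴)/(360·10·200000) = -9289/18432000 rad
Load 4 — point force P=8 kN at a=4 m (b=L-a=6):
  θ_4 = -Pb(L²-b²-3x²)/(6LEI)  [x≤a] = -8·6·(10²-6²-3·(5/2)²)/(6·10·200000) = -181/1000000 rad
Superposition: θ = Σ θ_i = -3483001/4147200000 rad ≈ -0.000840 rad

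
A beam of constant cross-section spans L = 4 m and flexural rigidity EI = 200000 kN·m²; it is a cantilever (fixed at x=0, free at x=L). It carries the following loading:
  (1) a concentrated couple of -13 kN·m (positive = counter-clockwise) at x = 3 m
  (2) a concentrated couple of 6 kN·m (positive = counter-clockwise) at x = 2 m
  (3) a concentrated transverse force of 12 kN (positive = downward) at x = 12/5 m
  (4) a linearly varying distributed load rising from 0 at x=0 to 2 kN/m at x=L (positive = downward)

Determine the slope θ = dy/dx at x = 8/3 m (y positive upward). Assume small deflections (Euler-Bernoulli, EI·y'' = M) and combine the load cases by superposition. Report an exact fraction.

Load 1 — applied couple M₀=-13 kN·m at a=3 m (b=L-a=1):
  θ_1 = M₀x/EI  [x≤a] = (-13)·(8/3)/200000 = -13/75000 rad
Load 2 — applied couple M₀=6 kN·m at a=2 m (b=L-a=2):
  θ_2 = M₀a/EI  [x>a] = 6·2/200000 = 3/50000 rad
Load 3 — point force P=12 kN at a=12/5 m (b=L-a=8/5):
  θ_3 = -Pa²/(2EI)  [x>a] = -12·(12/5)²/(2·200000) = -27/156250 rad
Load 4 — triangular load w₀=2 kN/m (0→w₀ over full span):
  θ_4 = (w₀Lx²/4-w₀L²x/3-w₀x⁴/(24L))/EI = (2·4·(8/3)²/4-2·4²·(8/3)/3-2·(8/3)⁴/(24·4))/200000 = -58/759375 rad
Superposition: θ = Σ θ_i = -110113/303750000 rad ≈ -0.000363 rad

θ(8/3) = -110113/303750000 rad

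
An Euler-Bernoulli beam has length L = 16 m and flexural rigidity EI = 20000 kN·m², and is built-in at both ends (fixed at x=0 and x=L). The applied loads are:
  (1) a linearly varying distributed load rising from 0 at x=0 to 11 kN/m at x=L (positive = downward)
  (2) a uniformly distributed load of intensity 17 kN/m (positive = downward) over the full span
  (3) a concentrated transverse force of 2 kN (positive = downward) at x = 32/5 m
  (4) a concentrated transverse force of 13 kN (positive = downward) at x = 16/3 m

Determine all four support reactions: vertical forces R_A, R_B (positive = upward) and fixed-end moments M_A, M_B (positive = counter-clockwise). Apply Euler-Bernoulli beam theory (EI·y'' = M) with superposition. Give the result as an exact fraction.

R_A = 584974/3375 kN, M_A = 1660352/3375 kN·m, R_B = 680651/3375 kN, M_B = -1761568/3375 kN·m

Load 1 — triangular load w₀=11 kN/m (0→w₀ over full span):
  R_A = 3w₀L/20 = 3·11·16/20 = 132/5 kN
  M_A = w₀L²/30 = 11·16²/30 = 1408/15 kN·m
  R_B = 7w₀L/20 = 7·11·16/20 = 308/5 kN
  M_B = -w₀L²/20 = -11·16²/20 = -704/5 kN·m
Load 2 — uniform load w=17 kN/m over full span:
  R_A = wL/2 = 17·16/2 = 136 kN
  M_A = wL²/12 = 17·16²/12 = 1088/3 kN·m
  R_B = wL/2 = 17·16/2 = 136 kN
  M_B = -wL²/12 = -17·16²/12 = -1088/3 kN·m
Load 3 — point force P=2 kN at a=32/5 m (b=L-a=48/5):
  R_A = Pb²(3a+b)/L³ = 2·(48/5)²·(3·(32/5)+(48/5))/16³ = 162/125 kN
  M_A = Pab²/L² = 2·(32/5)·(48/5)²/16² = 576/125 kN·m
  R_B = Pa²(a+3b)/L³ = 2·(32/5)²·((32/5)+3·(48/5))/16³ = 88/125 kN
  M_B = -Pa²b/L² = -2·(32/5)²·(48/5)/16² = -384/125 kN·m
Load 4 — point force P=13 kN at a=16/3 m (b=L-a=32/3):
  R_A = Pb²(3a+b)/L³ = 13·(32/3)²·(3·(16/3)+(32/3))/16³ = 260/27 kN
  M_A = Pab²/L² = 13·(16/3)·(32/3)²/16² = 832/27 kN·m
  R_B = Pa²(a+3b)/L³ = 13·(16/3)²·((16/3)+3·(32/3))/16³ = 91/27 kN
  M_B = -Pa²b/L² = -13·(16/3)²·(32/3)/16² = -416/27 kN·m
Superposition: R_A = 584974/3375 kN, M_A = 1660352/3375 kN·m, R_B = 680651/3375 kN, M_B = -1761568/3375 kN·m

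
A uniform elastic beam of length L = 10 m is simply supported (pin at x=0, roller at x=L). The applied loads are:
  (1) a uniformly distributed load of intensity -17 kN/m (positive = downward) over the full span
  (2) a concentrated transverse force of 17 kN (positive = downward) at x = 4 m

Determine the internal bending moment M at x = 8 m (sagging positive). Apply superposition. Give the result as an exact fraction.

Load 1 — uniform load w=-17 kN/m over full span:
  M_1 = wx(L-x)/2 = (-17)·8·(10-8)/2 = -136 kN·m
Load 2 — point force P=17 kN at a=4 m (b=L-a=6):
  M_2 = Pa(L-x)/L  [x>a] = 17·4·(10-8)/10 = 68/5 kN·m
Superposition: M = Σ M_i = -612/5 kN·m ≈ -122.400000 kN·m

M(8) = -612/5 kN·m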